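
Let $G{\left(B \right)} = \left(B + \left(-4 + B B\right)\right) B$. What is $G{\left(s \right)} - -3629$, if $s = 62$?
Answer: $245553$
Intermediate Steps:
$G{\left(B \right)} = B \left(-4 + B + B^{2}\right)$ ($G{\left(B \right)} = \left(B + \left(-4 + B^{2}\right)\right) B = \left(-4 + B + B^{2}\right) B = B \left(-4 + B + B^{2}\right)$)
$G{\left(s \right)} - -3629 = 62 \left(-4 + 62 + 62^{2}\right) - -3629 = 62 \left(-4 + 62 + 3844\right) + 3629 = 62 \cdot 3902 + 3629 = 241924 + 3629 = 245553$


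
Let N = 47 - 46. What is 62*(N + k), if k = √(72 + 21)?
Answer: 62 + 62*√93 ≈ 659.91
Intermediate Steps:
N = 1
k = √93 ≈ 9.6436
62*(N + k) = 62*(1 + √93) = 62 + 62*√93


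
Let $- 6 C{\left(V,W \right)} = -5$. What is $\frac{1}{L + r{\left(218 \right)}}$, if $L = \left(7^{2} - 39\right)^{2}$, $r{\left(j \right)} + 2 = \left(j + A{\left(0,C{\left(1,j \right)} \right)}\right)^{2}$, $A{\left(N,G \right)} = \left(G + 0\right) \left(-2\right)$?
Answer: $\frac{9}{422083} \approx 2.1323 \cdot 10^{-5}$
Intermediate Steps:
$C{\left(V,W \right)} = \frac{5}{6}$ ($C{\left(V,W \right)} = \left(- \frac{1}{6}\right) \left(-5\right) = \frac{5}{6}$)
$A{\left(N,G \right)} = - 2 G$ ($A{\left(N,G \right)} = G \left(-2\right) = - 2 G$)
$r{\left(j \right)} = -2 + \left(- \frac{5}{3} + j\right)^{2}$ ($r{\left(j \right)} = -2 + \left(j - \frac{5}{3}\right)^{2} = -2 + \left(- \frac{5}{3} + j\right)^{2}$)
$L = 100$ ($L = \left(49 - 39\right)^{2} = 10^{2} = 100$)
$\frac{1}{L + r{\left(218 \right)}} = \frac{1}{100 - \left(2 - \frac{\left(-5 + 3 \cdot 218\right)^{2}}{9}\right)} = \frac{1}{100 - \left(2 - \frac{\left(-5 + 654\right)^{2}}{9}\right)} = \frac{1}{100 - \left(2 - \frac{649^{2}}{9}\right)} = \frac{1}{100 + \left(-2 + \frac{1}{9} \cdot 421201\right)} = \frac{1}{100 + \left(-2 + \frac{421201}{9}\right)} = \frac{1}{100 + \frac{421183}{9}} = \frac{1}{\frac{422083}{9}} = \frac{9}{422083}$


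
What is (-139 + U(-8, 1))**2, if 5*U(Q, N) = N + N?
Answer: 480249/25 ≈ 19210.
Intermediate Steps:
U(Q, N) = 2*N/5 (U(Q, N) = (N + N)/5 = (2*N)/5 = 2*N/5)
(-139 + U(-8, 1))**2 = (-139 + (2/5)*1)**2 = (-139 + 2/5)**2 = (-693/5)**2 = 480249/25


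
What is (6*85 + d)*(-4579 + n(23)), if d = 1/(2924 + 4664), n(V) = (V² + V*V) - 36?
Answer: -13765166717/7588 ≈ -1.8141e+6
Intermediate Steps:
n(V) = -36 + 2*V² (n(V) = (V² + V²) - 36 = 2*V² - 36 = -36 + 2*V²)
d = 1/7588 ≈ 0.00013179
(6*85 + d)*(-4579 + n(23)) = (6*85 + 1/7588)*(-4579 + (-36 + 2*23²)) = (510 + 1/7588)*(-4579 + (-36 + 2*529)) = 3869881*(-4579 + (-36 + 1058))/7588 = 3869881*(-4579 + 1022)/7588 = (3869881/7588)*(-3557) = -13765166717/7588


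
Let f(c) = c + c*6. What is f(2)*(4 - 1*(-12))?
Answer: 224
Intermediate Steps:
f(c) = 7*c (f(c) = c + 6*c = 7*c)
f(2)*(4 - 1*(-12)) = (7*2)*(4 - 1*(-12)) = 14*(4 + 12) = 14*16 = 224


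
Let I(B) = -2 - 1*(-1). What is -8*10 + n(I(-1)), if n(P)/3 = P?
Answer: -83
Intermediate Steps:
I(B) = -1 (I(B) = -2 + 1 = -1)
n(P) = 3*P
-8*10 + n(I(-1)) = -8*10 + 3*(-1) = -80 - 3 = -83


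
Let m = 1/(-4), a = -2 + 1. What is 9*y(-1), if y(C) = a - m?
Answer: -27/4 ≈ -6.7500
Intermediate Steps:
a = -1
m = -1/4 ≈ -0.25000
y(C) = -3/4 (y(C) = -1 - 1*(-1/4) = -1 + 1/4 = -3/4)
9*y(-1) = 9*(-3/4) = -27/4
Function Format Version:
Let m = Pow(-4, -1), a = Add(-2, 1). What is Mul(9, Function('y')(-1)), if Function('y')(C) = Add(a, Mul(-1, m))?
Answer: Rational(-27, 4) ≈ -6.7500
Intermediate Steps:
a = -1
m = Rational(-1, 4) ≈ -0.25000
Function('y')(C) = Rational(-3, 4) (Function('y')(C) = Add(-1, Mul(-1, Rational(-1, 4))) = Add(-1, Rational(1, 4)) = Rational(-3, 4))
Mul(9, Function('y')(-1)) = Mul(9, Rational(-3, 4)) = Rational(-27, 4)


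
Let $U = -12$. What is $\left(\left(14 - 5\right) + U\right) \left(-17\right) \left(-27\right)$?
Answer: $-1377$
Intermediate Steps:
$\left(\left(14 - 5\right) + U\right) \left(-17\right) \left(-27\right) = \left(\left(14 - 5\right) - 12\right) \left(-17\right) \left(-27\right) = \left(9 - 12\right) \left(-17\right) \left(-27\right) = \left(-3\right) \left(-17\right) \left(-27\right) = 51 \left(-27\right) = -1377$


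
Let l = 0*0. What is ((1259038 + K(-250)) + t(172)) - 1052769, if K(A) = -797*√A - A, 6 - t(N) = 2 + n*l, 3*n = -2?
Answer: 206523 - 3985*I*√10 ≈ 2.0652e+5 - 12602.0*I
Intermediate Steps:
n = -⅔ (n = (⅓)*(-2) = -⅔ ≈ -0.66667)
l = 0
t(N) = 4 (t(N) = 6 - (2 - ⅔*0) = 6 - (2 + 0) = 6 - 1*2 = 6 - 2 = 4)
K(A) = -A - 797*√A
((1259038 + K(-250)) + t(172)) - 1052769 = ((1259038 + (-1*(-250) - 3985*I*√10)) + 4) - 1052769 = ((1259038 + (250 - 3985*I*√10)) + 4) - 1052769 = ((1259288 - 3985*I*√10) + 4) - 1052769 = (1259292 - 3985*I*√10) - 1052769 = 206523 - 3985*I*√10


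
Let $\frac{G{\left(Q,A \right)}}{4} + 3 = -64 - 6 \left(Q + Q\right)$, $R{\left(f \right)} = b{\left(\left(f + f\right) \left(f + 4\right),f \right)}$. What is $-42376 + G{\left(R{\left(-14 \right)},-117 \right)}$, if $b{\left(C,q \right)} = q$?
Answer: $-41972$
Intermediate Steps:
$R{\left(f \right)} = f$
$G{\left(Q,A \right)} = -268 - 48 Q$ ($G{\left(Q,A \right)} = -12 + 4 \left(-64 - 6 \left(Q + Q\right)\right) = -12 + 4 \left(-64 - 6 \cdot 2 Q\right) = -12 + 4 \left(-64 - 12 Q\right) = -12 - \left(256 + 48 Q\right) = -268 - 48 Q$)
$-42376 + G{\left(R{\left(-14 \right)},-117 \right)} = -42376 - -404 = -42376 + \left(-268 + 672\right) = -42376 + 404 = -41972$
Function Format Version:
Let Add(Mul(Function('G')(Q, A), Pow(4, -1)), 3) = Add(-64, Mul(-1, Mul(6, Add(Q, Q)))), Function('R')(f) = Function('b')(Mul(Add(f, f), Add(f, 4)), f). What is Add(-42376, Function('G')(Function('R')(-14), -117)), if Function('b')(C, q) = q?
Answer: -41972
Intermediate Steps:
Function('R')(f) = f
Function('G')(Q, A) = Add(-268, Mul(-48, Q)) (Function('G')(Q, A) = Add(-12, Mul(4, Add(-64, Mul(-1, Mul(6, Add(Q, Q)))))) = Add(-12, Mul(4, Add(-64, Mul(-1, Mul(6, Mul(2, Q)))))) = Add(-12, Mul(4, Add(-64, Mul(-1, Mul(12, Q))))) = Add(-12, Mul(4, Add(-64, Mul(-12, Q)))) = Add(-12, Add(-256, Mul(-48, Q))) = Add(-268, Mul(-48, Q)))
Add(-42376, Function('G')(Function('R')(-14), -117)) = Add(-42376, Add(-268, Mul(-48, -14))) = Add(-42376, Add(-268, 672)) = Add(-42376, 404) = -41972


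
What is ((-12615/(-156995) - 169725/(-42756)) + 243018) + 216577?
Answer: 205669907524281/447498548 ≈ 4.5960e+5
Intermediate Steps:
((-12615/(-156995) - 169725/(-42756)) + 243018) + 216577 = ((-12615*(-1/156995) - 169725*(-1/42756)) + 243018) + 216577 = ((2523/31399 + 56575/14252) + 243018) + 216577 = (1812356221/447498548 + 243018) + 216577 = 108752014494085/447498548 + 216577 = 205669907524281/447498548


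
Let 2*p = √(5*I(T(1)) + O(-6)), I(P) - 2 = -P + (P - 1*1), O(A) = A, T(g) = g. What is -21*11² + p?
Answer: -2541 + I/2 ≈ -2541.0 + 0.5*I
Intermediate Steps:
I(P) = 1 (I(P) = 2 + (-P + (P - 1*1)) = 2 + (-P + (P - 1)) = 2 + (-P + (-1 + P)) = 2 - 1 = 1)
p = I/2 (p = √(5*1 - 6)/2 = √(5 - 6)/2 = √(-1)/2 = I/2 ≈ 0.5*I)
-21*11² + p = -21*11² + I/2 = -21*121 + I/2 = -2541 + I/2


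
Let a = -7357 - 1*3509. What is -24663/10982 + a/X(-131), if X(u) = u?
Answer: 116099559/1438642 ≈ 80.701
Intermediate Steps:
a = -10866 (a = -7357 - 3509 = -10866)
-24663/10982 + a/X(-131) = -24663/10982 - 10866/(-131) = -24663*1/10982 - 10866*(-1/131) = -24663/10982 + 10866/131 = 116099559/1438642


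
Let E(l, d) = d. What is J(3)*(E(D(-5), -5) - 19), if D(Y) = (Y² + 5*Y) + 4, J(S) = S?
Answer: -72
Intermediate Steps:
D(Y) = 4 + Y² + 5*Y
J(3)*(E(D(-5), -5) - 19) = 3*(-5 - 19) = 3*(-24) = -72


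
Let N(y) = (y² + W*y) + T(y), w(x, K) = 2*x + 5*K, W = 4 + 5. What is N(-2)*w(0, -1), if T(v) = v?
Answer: 80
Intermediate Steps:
W = 9
N(y) = y² + 10*y (N(y) = (y² + 9*y) + y = y² + 10*y)
N(-2)*w(0, -1) = (-2*(10 - 2))*(2*0 + 5*(-1)) = (-2*8)*(0 - 5) = -16*(-5) = 80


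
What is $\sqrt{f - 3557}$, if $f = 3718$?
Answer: $\sqrt{161} \approx 12.689$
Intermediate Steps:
$\sqrt{f - 3557} = \sqrt{3718 - 3557} = \sqrt{161}$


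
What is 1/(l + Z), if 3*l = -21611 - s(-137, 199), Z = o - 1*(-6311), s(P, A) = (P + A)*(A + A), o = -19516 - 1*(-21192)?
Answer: -1/7442 ≈ -0.00013437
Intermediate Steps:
o = 1676 (o = -19516 + 21192 = 1676)
s(P, A) = 2*A*(A + P) (s(P, A) = (A + P)*(2*A) = 2*A*(A + P))
Z = 7987 (Z = 1676 - 1*(-6311) = 1676 + 6311 = 7987)
l = -15429 (l = (-21611 - 2*199*(199 - 137))/3 = (-21611 - 2*199*62)/3 = (-21611 - 1*24676)/3 = (-21611 - 24676)/3 = (⅓)*(-46287) = -15429)
1/(l + Z) = 1/(-15429 + 7987) = 1/(-7442) = -1/7442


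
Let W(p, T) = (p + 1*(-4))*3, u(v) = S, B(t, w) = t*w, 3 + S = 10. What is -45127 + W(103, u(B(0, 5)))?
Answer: -44830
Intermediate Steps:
S = 7 (S = -3 + 10 = 7)
u(v) = 7
W(p, T) = -12 + 3*p (W(p, T) = (p - 4)*3 = (-4 + p)*3 = -12 + 3*p)
-45127 + W(103, u(B(0, 5))) = -45127 + (-12 + 3*103) = -45127 + (-12 + 309) = -45127 + 297 = -44830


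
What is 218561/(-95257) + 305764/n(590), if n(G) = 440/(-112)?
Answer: -407778279727/5239135 ≈ -77833.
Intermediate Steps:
n(G) = -55/14 (n(G) = 440*(-1/112) = -55/14)
218561/(-95257) + 305764/n(590) = 218561/(-95257) + 305764/(-55/14) = 218561*(-1/95257) + 305764*(-14/55) = -218561/95257 - 4280696/55 = -407778279727/5239135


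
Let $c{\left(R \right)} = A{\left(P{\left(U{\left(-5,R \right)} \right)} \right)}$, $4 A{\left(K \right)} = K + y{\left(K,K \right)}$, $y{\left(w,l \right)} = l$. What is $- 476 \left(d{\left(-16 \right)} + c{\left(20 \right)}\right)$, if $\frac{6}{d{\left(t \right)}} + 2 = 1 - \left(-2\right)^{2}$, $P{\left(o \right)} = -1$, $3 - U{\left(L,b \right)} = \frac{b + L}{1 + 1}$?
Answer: $\frac{4046}{5} \approx 809.2$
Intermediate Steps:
$U{\left(L,b \right)} = 3 - \frac{L}{2} - \frac{b}{2}$ ($U{\left(L,b \right)} = 3 - \frac{b + L}{1 + 1} = 3 - \frac{L + b}{2} = 3 - \left(L + b\right) \frac{1}{2} = 3 - \left(\frac{L}{2} + \frac{b}{2}\right) = 3 - \frac{L}{2} - \frac{b}{2}$)
$A{\left(K \right)} = \frac{K}{2}$ ($A{\left(K \right)} = \frac{K + K}{4} = \frac{2 K}{4} = \frac{K}{2}$)
$c{\left(R \right)} = - \frac{1}{2}$ ($c{\left(R \right)} = \frac{1}{2} \left(-1\right) = - \frac{1}{2}$)
$d{\left(t \right)} = - \frac{6}{5}$ ($d{\left(t \right)} = \frac{6}{-2 + \left(1 - \left(-2\right)^{2}\right)} = \frac{6}{-2 + \left(1 - 4\right)} = \frac{6}{-2 - 3} = \frac{6}{-5} = 6 \left(- \frac{1}{5}\right) = - \frac{6}{5}$)
$- 476 \left(d{\left(-16 \right)} + c{\left(20 \right)}\right) = - 476 \left(- \frac{6}{5} - \frac{1}{2}\right) = \left(-476\right) \left(- \frac{17}{10}\right) = \frac{4046}{5}$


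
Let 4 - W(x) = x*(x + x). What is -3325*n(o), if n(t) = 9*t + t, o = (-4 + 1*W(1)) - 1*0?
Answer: 66500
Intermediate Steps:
W(x) = 4 - 2*x² (W(x) = 4 - x*(x + x) = 4 - x*2*x = 4 - 2*x²)
o = -2 (o = (-4 + 1*(4 - 2*1²)) - 1*0 = (-4 + 1*(4 - 2*1)) + 0 = (-4 + 1*(4 - 2)) + 0 = (-4 + 1*2) + 0 = (-4 + 2) + 0 = -2 + 0 = -2)
n(t) = 10*t
-3325*n(o) = -33250*(-2) = -3325*(-20) = 66500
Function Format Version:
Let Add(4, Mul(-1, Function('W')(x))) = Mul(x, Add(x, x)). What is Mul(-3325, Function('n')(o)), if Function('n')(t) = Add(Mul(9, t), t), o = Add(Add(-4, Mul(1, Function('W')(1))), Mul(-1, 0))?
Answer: 66500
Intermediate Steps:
Function('W')(x) = Add(4, Mul(-2, Pow(x, 2))) (Function('W')(x) = Add(4, Mul(-1, Mul(x, Add(x, x)))) = Add(4, Mul(-1, Mul(x, Mul(2, x)))) = Add(4, Mul(-1, Mul(2, Pow(x, 2)))) = Add(4, Mul(-2, Pow(x, 2))))
o = -2 (o = Add(Add(-4, Mul(1, Add(4, Mul(-2, Pow(1, 2))))), Mul(-1, 0)) = Add(Add(-4, Mul(1, Add(4, Mul(-2, 1)))), 0) = Add(Add(-4, Mul(1, Add(4, -2))), 0) = Add(Add(-4, Mul(1, 2)), 0) = Add(Add(-4, 2), 0) = Add(-2, 0) = -2)
Function('n')(t) = Mul(10, t)
Mul(-3325, Function('n')(o)) = Mul(-3325, Mul(10, -2)) = Mul(-3325, -20) = 66500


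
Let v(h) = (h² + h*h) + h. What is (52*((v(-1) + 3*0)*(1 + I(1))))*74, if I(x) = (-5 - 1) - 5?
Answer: -38480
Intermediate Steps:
v(h) = h + 2*h² (v(h) = (h² + h²) + h = 2*h² + h = h + 2*h²)
I(x) = -11 (I(x) = -6 - 5 = -11)
(52*((v(-1) + 3*0)*(1 + I(1))))*74 = (52*((-(1 + 2*(-1)) + 3*0)*(1 - 11)))*74 = (52*((-(1 - 2) + 0)*(-10)))*74 = (52*((-1*(-1) + 0)*(-10)))*74 = (52*((1 + 0)*(-10)))*74 = (52*(1*(-10)))*74 = (52*(-10))*74 = -520*74 = -38480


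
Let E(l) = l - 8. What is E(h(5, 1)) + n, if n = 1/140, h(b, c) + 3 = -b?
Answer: -2239/140 ≈ -15.993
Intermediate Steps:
h(b, c) = -3 - b
E(l) = -8 + l
n = 1/140 ≈ 0.0071429
E(h(5, 1)) + n = (-8 + (-3 - 1*5)) + 1/140 = (-8 + (-3 - 5)) + 1/140 = (-8 - 8) + 1/140 = -16 + 1/140 = -2239/140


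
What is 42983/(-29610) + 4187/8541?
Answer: -27015637/28099890 ≈ -0.96141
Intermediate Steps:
42983/(-29610) + 4187/8541 = 42983*(-1/29610) + 4187*(1/8541) = -42983/29610 + 4187/8541 = -27015637/28099890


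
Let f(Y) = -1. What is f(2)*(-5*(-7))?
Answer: -35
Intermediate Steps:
f(2)*(-5*(-7)) = -(-5)*(-7) = -1*35 = -35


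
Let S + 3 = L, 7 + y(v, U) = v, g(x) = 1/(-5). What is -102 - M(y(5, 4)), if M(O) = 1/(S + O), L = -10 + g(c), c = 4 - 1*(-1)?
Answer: -7747/76 ≈ -101.93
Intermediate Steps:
c = 5 (c = 4 + 1 = 5)
g(x) = -⅕
y(v, U) = -7 + v
L = -51/5 (L = -10 - ⅕ = -51/5 ≈ -10.200)
S = -66/5 (S = -3 - 51/5 = -66/5 ≈ -13.200)
M(O) = 1/(-66/5 + O)
-102 - M(y(5, 4)) = -102 - 5/(-66 + 5*(-7 + 5)) = -102 - 5/(-66 + 5*(-2)) = -102 - 5/(-66 - 10) = -102 - 5/(-76) = -102 - 5*(-1)/76 = -102 - 1*(-5/76) = -102 + 5/76 = -7747/76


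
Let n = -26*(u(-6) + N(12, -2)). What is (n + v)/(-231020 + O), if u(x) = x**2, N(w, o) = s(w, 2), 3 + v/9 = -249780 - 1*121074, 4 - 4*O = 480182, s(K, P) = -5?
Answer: 6677038/702129 ≈ 9.5097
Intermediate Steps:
O = -240089/2 (O = 1 - 1/4*480182 = 1 - 240091/2 = -240089/2 ≈ -1.2004e+5)
v = -3337713 (v = -27 + 9*(-249780 - 1*121074) = -27 + 9*(-249780 - 121074) = -27 + 9*(-370854) = -27 - 3337686 = -3337713)
N(w, o) = -5
n = -806 (n = -26*((-6)**2 - 5) = -26*(36 - 5) = -26*31 = -806)
(n + v)/(-231020 + O) = (-806 - 3337713)/(-231020 - 240089/2) = -3338519/(-702129/2) = -3338519*(-2/702129) = 6677038/702129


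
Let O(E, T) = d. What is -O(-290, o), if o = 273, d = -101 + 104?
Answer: -3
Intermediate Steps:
d = 3
O(E, T) = 3
-O(-290, o) = -1*3 = -3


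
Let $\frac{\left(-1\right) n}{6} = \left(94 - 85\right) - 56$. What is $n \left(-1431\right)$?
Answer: $-403542$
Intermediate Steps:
$n = 282$ ($n = - 6 \left(\left(94 - 85\right) - 56\right) = - 6 \left(9 - 56\right) = \left(-6\right) \left(-47\right) = 282$)
$n \left(-1431\right) = 282 \left(-1431\right) = -403542$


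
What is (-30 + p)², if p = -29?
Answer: 3481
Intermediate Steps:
(-30 + p)² = (-30 - 29)² = (-59)² = 3481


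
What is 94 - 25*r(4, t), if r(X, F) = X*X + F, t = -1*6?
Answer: -156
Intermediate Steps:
t = -6
r(X, F) = F + X² (r(X, F) = X² + F = F + X²)
94 - 25*r(4, t) = 94 - 25*(-6 + 4²) = 94 - 25*(-6 + 16) = 94 - 25*10 = 94 - 250 = -156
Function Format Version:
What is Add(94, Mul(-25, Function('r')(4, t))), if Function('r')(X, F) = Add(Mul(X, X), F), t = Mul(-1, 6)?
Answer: -156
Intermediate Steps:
t = -6
Function('r')(X, F) = Add(F, Pow(X, 2)) (Function('r')(X, F) = Add(Pow(X, 2), F) = Add(F, Pow(X, 2)))
Add(94, Mul(-25, Function('r')(4, t))) = Add(94, Mul(-25, Add(-6, Pow(4, 2)))) = Add(94, Mul(-25, Add(-6, 16))) = Add(94, Mul(-25, 10)) = Add(94, -250) = -156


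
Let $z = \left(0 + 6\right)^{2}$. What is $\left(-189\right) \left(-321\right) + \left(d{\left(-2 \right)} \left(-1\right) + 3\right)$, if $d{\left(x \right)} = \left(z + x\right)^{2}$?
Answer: $59516$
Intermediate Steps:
$z = 36$ ($z = 6^{2} = 36$)
$d{\left(x \right)} = \left(36 + x\right)^{2}$
$\left(-189\right) \left(-321\right) + \left(d{\left(-2 \right)} \left(-1\right) + 3\right) = \left(-189\right) \left(-321\right) + \left(\left(36 - 2\right)^{2} \left(-1\right) + 3\right) = 60669 + \left(34^{2} \left(-1\right) + 3\right) = 60669 + \left(1156 \left(-1\right) + 3\right) = 60669 + \left(-1156 + 3\right) = 60669 - 1153 = 59516$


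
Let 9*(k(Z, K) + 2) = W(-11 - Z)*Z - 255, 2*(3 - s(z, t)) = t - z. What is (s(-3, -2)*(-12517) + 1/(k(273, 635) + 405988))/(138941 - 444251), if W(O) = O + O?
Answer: 72985688219/712095884700 ≈ 0.10249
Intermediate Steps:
W(O) = 2*O
s(z, t) = 3 + z/2 - t/2 (s(z, t) = 3 - (t - z)/2 = 3 + (z/2 - t/2) = 3 + z/2 - t/2)
k(Z, K) = -91/3 + Z*(-22 - 2*Z)/9 (k(Z, K) = -2 + ((2*(-11 - Z))*Z - 255)/9 = -2 + ((-22 - 2*Z)*Z - 255)/9 = -2 + (Z*(-22 - 2*Z) - 255)/9 = -2 + (-255 + Z*(-22 - 2*Z))/9 = -2 + (-85/3 + Z*(-22 - 2*Z)/9) = -91/3 + Z*(-22 - 2*Z)/9)
(s(-3, -2)*(-12517) + 1/(k(273, 635) + 405988))/(138941 - 444251) = ((3 + (½)*(-3) - ½*(-2))*(-12517) + 1/((-91/3 - 2/9*273*(11 + 273)) + 405988))/(138941 - 444251) = ((3 - 3/2 + 1)*(-12517) + 1/((-91/3 - 2/9*273*284) + 405988))/(-305310) = ((5/2)*(-12517) + 1/((-91/3 - 51688/3) + 405988))*(-1/305310) = (-62585/2 + 1/(-51779/3 + 405988))*(-1/305310) = (-62585/2 + 1/(1166185/3))*(-1/305310) = (-62585/2 + 3/1166185)*(-1/305310) = -72985688219/2332370*(-1/305310) = 72985688219/712095884700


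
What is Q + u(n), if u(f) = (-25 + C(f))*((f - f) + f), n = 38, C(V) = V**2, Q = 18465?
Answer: 72387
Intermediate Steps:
u(f) = f*(-25 + f**2) (u(f) = (-25 + f**2)*((f - f) + f) = (-25 + f**2)*(0 + f) = (-25 + f**2)*f = f*(-25 + f**2))
Q + u(n) = 18465 + 38*(-25 + 38**2) = 18465 + 38*(-25 + 1444) = 18465 + 38*1419 = 18465 + 53922 = 72387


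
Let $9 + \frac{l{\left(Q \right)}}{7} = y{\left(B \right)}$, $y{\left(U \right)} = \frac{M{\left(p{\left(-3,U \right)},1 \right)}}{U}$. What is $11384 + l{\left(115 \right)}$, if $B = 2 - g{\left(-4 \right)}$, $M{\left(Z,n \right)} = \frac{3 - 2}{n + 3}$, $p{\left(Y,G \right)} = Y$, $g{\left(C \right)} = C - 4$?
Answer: $\frac{452847}{40} \approx 11321.0$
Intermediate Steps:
$g{\left(C \right)} = -4 + C$
$M{\left(Z,n \right)} = \frac{1}{3 + n}$ ($M{\left(Z,n \right)} = 1 \frac{1}{3 + n} = \frac{1}{3 + n}$)
$B = 10$ ($B = 2 - \left(-4 - 4\right) = 2 - -8 = 2 + 8 = 10$)
$y{\left(U \right)} = \frac{1}{4 U}$ ($y{\left(U \right)} = \frac{1}{\left(3 + 1\right) U} = \frac{1}{4 U}$)
$l{\left(Q \right)} = - \frac{2513}{40}$ ($l{\left(Q \right)} = -63 + 7 \frac{1}{4 \cdot 10} = -63 + 7 \cdot \frac{1}{4} \cdot \frac{1}{10} = -63 + 7 \cdot \frac{1}{40} = -63 + \frac{7}{40} = - \frac{2513}{40}$)
$11384 + l{\left(115 \right)} = 11384 - \frac{2513}{40} = \frac{452847}{40}$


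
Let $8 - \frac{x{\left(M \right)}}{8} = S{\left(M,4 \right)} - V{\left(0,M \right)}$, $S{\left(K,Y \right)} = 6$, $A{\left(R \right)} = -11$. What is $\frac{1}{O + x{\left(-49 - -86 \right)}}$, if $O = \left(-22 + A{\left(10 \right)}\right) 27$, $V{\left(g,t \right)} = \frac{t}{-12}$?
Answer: $- \frac{3}{2699} \approx -0.0011115$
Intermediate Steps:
$V{\left(g,t \right)} = - \frac{t}{12}$ ($V{\left(g,t \right)} = t \left(- \frac{1}{12}\right) = - \frac{t}{12}$)
$x{\left(M \right)} = 16 - \frac{2 M}{3}$ ($x{\left(M \right)} = 64 - 8 \left(6 - - \frac{M}{12}\right) = 64 - 8 \left(6 + \frac{M}{12}\right) = 64 - \left(48 + \frac{2 M}{3}\right) = 16 - \frac{2 M}{3}$)
$O = -891$ ($O = \left(-22 - 11\right) 27 = \left(-33\right) 27 = -891$)
$\frac{1}{O + x{\left(-49 - -86 \right)}} = \frac{1}{-891 + \left(16 - \frac{2 \left(-49 - -86\right)}{3}\right)} = \frac{1}{-891 + \left(16 - \frac{2 \left(-49 + 86\right)}{3}\right)} = \frac{1}{-891 + \left(16 - \frac{74}{3}\right)} = \frac{1}{-891 - \frac{26}{3}} = \frac{1}{- \frac{2699}{3}} = - \frac{3}{2699}$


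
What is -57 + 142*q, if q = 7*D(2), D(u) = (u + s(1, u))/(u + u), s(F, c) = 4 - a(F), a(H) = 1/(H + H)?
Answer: 5239/4 ≈ 1309.8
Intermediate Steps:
a(H) = 1/(2*H)
s(F, c) = 4 - 1/(2*F)
D(u) = (7/2 + u)/(2*u) (D(u) = (u + (4 - 1/2/1))/(u + u) = (u + (4 - 1/2*1))/((2*u)) = (u + (4 - 1/2))*(1/(2*u)) = (u + 7/2)*(1/(2*u)) = (7/2 + u)*(1/(2*u)) = (7/2 + u)/(2*u))
q = 77/8 (q = 7*((1/4)*(7 + 2*2)/2) = 7*((1/4)*(1/2)*(7 + 4)) = 7*((1/4)*(1/2)*11) = 7*(11/8) = 77/8 ≈ 9.6250)
-57 + 142*q = -57 + 142*(77/8) = -57 + 5467/4 = 5239/4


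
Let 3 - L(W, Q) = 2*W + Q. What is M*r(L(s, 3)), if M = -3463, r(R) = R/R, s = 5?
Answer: -3463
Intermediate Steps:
L(W, Q) = 3 - Q - 2*W (L(W, Q) = 3 - (2*W + Q) = 3 - (Q + 2*W) = 3 + (-Q - 2*W) = 3 - Q - 2*W)
r(R) = 1
M*r(L(s, 3)) = -3463*1 = -3463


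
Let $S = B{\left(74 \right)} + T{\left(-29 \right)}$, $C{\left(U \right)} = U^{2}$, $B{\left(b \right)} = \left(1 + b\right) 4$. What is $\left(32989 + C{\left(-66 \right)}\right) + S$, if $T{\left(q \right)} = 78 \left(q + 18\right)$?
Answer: $36787$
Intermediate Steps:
$T{\left(q \right)} = 1404 + 78 q$ ($T{\left(q \right)} = 78 \left(18 + q\right) = 1404 + 78 q$)
$B{\left(b \right)} = 4 + 4 b$
$S = -558$ ($S = \left(4 + 4 \cdot 74\right) + \left(1404 + 78 \left(-29\right)\right) = \left(4 + 296\right) + \left(1404 - 2262\right) = 300 - 858 = -558$)
$\left(32989 + C{\left(-66 \right)}\right) + S = \left(32989 + \left(-66\right)^{2}\right) - 558 = \left(32989 + 4356\right) - 558 = 37345 - 558 = 36787$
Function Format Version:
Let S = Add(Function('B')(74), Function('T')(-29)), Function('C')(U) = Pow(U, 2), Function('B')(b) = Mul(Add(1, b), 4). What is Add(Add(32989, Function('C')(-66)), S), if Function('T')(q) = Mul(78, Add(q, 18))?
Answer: 36787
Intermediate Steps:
Function('T')(q) = Add(1404, Mul(78, q)) (Function('T')(q) = Mul(78, Add(18, q)) = Add(1404, Mul(78, q)))
Function('B')(b) = Add(4, Mul(4, b))
S = -558 (S = Add(Add(4, Mul(4, 74)), Add(1404, Mul(78, -29))) = Add(Add(4, 296), Add(1404, -2262)) = Add(300, -858) = -558)
Add(Add(32989, Function('C')(-66)), S) = Add(Add(32989, Pow(-66, 2)), -558) = Add(Add(32989, 4356), -558) = Add(37345, -558) = 36787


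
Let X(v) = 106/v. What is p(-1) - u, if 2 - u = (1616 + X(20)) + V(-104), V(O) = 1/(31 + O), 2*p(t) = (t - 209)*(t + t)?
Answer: 1335379/730 ≈ 1829.3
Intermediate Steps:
p(t) = t*(-209 + t) (p(t) = ((t - 209)*(t + t))/2 = ((-209 + t)*(2*t))/2 = (2*t*(-209 + t))/2 = t*(-209 + t))
u = -1182079/730 (u = 2 - ((1616 + 106/20) + 1/(31 - 104)) = 2 - ((1616 + 106*(1/20)) + 1/(-73)) = 2 - ((1616 + 53/10) - 1/73) = 2 - (16213/10 - 1/73) = 2 - 1*1183539/730 = 2 - 1183539/730 = -1182079/730 ≈ -1619.3)
p(-1) - u = -(-209 - 1) - 1*(-1182079/730) = -1*(-210) + 1182079/730 = 210 + 1182079/730 = 1335379/730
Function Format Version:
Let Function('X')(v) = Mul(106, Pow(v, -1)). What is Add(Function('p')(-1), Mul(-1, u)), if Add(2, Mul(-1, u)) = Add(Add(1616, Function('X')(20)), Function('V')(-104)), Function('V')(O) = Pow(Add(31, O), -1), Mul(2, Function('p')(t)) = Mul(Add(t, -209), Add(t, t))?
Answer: Rational(1335379, 730) ≈ 1829.3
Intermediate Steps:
Function('p')(t) = Mul(t, Add(-209, t)) (Function('p')(t) = Mul(Rational(1, 2), Mul(Add(t, -209), Add(t, t))) = Mul(Rational(1, 2), Mul(Add(-209, t), Mul(2, t))) = Mul(Rational(1, 2), Mul(2, t, Add(-209, t))) = Mul(t, Add(-209, t)))
u = Rational(-1182079, 730) (u = Add(2, Mul(-1, Add(Add(1616, Mul(106, Pow(20, -1))), Pow(Add(31, -104), -1)))) = Add(2, Mul(-1, Add(Add(1616, Mul(106, Rational(1, 20))), Pow(-73, -1)))) = Add(2, Mul(-1, Add(Add(1616, Rational(53, 10)), Rational(-1, 73)))) = Add(2, Mul(-1, Add(Rational(16213, 10), Rational(-1, 73)))) = Add(2, Mul(-1, Rational(1183539, 730))) = Add(2, Rational(-1183539, 730)) = Rational(-1182079, 730) ≈ -1619.3)
Add(Function('p')(-1), Mul(-1, u)) = Add(Mul(-1, Add(-209, -1)), Mul(-1, Rational(-1182079, 730))) = Add(Mul(-1, -210), Rational(1182079, 730)) = Add(210, Rational(1182079, 730)) = Rational(1335379, 730)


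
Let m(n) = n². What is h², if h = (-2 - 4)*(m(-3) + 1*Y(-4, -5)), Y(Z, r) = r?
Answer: 576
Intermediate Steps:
h = -24 (h = (-2 - 4)*((-3)² + 1*(-5)) = -6*(9 - 5) = -6*4 = -24)
h² = (-24)² = 576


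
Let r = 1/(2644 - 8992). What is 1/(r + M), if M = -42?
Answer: -6348/266617 ≈ -0.023809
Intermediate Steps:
r = -1/6348 (r = 1/(-6348) = -1/6348 ≈ -0.00015753)
1/(r + M) = 1/(-1/6348 - 42) = 1/(-266617/6348) = -6348/266617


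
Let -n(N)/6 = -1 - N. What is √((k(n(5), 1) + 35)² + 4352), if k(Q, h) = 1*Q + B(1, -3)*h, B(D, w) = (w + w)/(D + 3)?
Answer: 3*√4081/2 ≈ 95.824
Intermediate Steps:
n(N) = 6 + 6*N (n(N) = -6*(-1 - N) = 6 + 6*N)
B(D, w) = 2*w/(3 + D) (B(D, w) = (2*w)/(3 + D) = 2*w/(3 + D))
k(Q, h) = Q - 3*h/2 (k(Q, h) = 1*Q + (2*(-3)/(3 + 1))*h = Q + (2*(-3)/4)*h = Q + (2*(-3)*(¼))*h = Q - 3*h/2)
√((k(n(5), 1) + 35)² + 4352) = √((((6 + 6*5) - 3/2*1) + 35)² + 4352) = √((((6 + 30) - 3/2) + 35)² + 4352) = √(((36 - 3/2) + 35)² + 4352) = √((69/2 + 35)² + 4352) = √((139/2)² + 4352) = √(19321/4 + 4352) = √(36729/4) = 3*√4081/2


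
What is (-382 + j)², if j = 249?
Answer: 17689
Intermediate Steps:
(-382 + j)² = (-382 + 249)² = (-133)² = 17689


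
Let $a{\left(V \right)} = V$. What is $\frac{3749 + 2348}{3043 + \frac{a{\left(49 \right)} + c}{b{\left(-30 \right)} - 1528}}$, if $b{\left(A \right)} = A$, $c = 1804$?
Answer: $\frac{9499126}{4739141} \approx 2.0044$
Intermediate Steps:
$\frac{3749 + 2348}{3043 + \frac{a{\left(49 \right)} + c}{b{\left(-30 \right)} - 1528}} = \frac{3749 + 2348}{3043 + \frac{49 + 1804}{-30 - 1528}} = \frac{6097}{3043 + \frac{1853}{-1558}} = \frac{6097}{3043 + 1853 \left(- \frac{1}{1558}\right)} = \frac{6097}{3043 - \frac{1853}{1558}} = \frac{6097}{\frac{4739141}{1558}} = 6097 \cdot \frac{1558}{4739141} = \frac{9499126}{4739141}$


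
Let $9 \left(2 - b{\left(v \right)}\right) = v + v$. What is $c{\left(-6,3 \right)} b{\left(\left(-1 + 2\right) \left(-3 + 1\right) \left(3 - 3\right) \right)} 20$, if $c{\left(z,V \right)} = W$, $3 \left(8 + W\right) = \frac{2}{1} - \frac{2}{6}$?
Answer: $- \frac{2680}{9} \approx -297.78$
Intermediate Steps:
$W = - \frac{67}{9}$ ($W = -8 + \frac{\frac{2}{1} - \frac{2}{6}}{3} = -8 + \frac{2 \cdot 1 - \frac{1}{3}}{3} = -8 + \frac{2 - \frac{1}{3}}{3} = -8 + \frac{1}{3} \cdot \frac{5}{3} = -8 + \frac{5}{9} = - \frac{67}{9} \approx -7.4444$)
$b{\left(v \right)} = 2 - \frac{2 v}{9}$ ($b{\left(v \right)} = 2 - \frac{v + v}{9} = 2 - \frac{2 v}{9}$)
$c{\left(z,V \right)} = - \frac{67}{9}$
$c{\left(-6,3 \right)} b{\left(\left(-1 + 2\right) \left(-3 + 1\right) \left(3 - 3\right) \right)} 20 = - \frac{67 \left(2 - \frac{2 \left(-1 + 2\right) \left(-3 + 1\right) \left(3 - 3\right)}{9}\right)}{9} \cdot 20 = - \frac{67 \left(2 - \frac{2 \cdot 1 \left(-2\right) 0}{9}\right)}{9} \cdot 20 = - \frac{67 \left(2 - \frac{2 \left(\left(-2\right) 0\right)}{9}\right)}{9} \cdot 20 = - \frac{67 \left(2 - 0\right)}{9} \cdot 20 = - \frac{67 \left(2 + 0\right)}{9} \cdot 20 = \left(- \frac{67}{9}\right) 2 \cdot 20 = \left(- \frac{134}{9}\right) 20 = - \frac{2680}{9}$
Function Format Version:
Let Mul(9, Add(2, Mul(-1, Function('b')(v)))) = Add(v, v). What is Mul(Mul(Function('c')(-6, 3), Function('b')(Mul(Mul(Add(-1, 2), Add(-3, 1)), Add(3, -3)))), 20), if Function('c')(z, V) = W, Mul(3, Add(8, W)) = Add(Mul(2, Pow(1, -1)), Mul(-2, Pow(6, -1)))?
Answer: Rational(-2680, 9) ≈ -297.78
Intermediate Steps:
W = Rational(-67, 9) (W = Add(-8, Mul(Rational(1, 3), Add(Mul(2, Pow(1, -1)), Mul(-2, Pow(6, -1))))) = Add(-8, Mul(Rational(1, 3), Add(Mul(2, 1), Mul(-2, Rational(1, 6))))) = Add(-8, Mul(Rational(1, 3), Add(2, Rational(-1, 3)))) = Add(-8, Mul(Rational(1, 3), Rational(5, 3))) = Add(-8, Rational(5, 9)) = Rational(-67, 9) ≈ -7.4444)
Function('b')(v) = Add(2, Mul(Rational(-2, 9), v)) (Function('b')(v) = Add(2, Mul(Rational(-1, 9), Add(v, v))) = Add(2, Mul(Rational(-1, 9), Mul(2, v))) = Add(2, Mul(Rational(-2, 9), v)))
Function('c')(z, V) = Rational(-67, 9)
Mul(Mul(Function('c')(-6, 3), Function('b')(Mul(Mul(Add(-1, 2), Add(-3, 1)), Add(3, -3)))), 20) = Mul(Mul(Rational(-67, 9), Add(2, Mul(Rational(-2, 9), Mul(Mul(Add(-1, 2), Add(-3, 1)), Add(3, -3))))), 20) = Mul(Mul(Rational(-67, 9), Add(2, Mul(Rational(-2, 9), Mul(Mul(1, -2), 0)))), 20) = Mul(Mul(Rational(-67, 9), Add(2, Mul(Rational(-2, 9), Mul(-2, 0)))), 20) = Mul(Mul(Rational(-67, 9), Add(2, Mul(Rational(-2, 9), 0))), 20) = Mul(Mul(Rational(-67, 9), Add(2, 0)), 20) = Mul(Mul(Rational(-67, 9), 2), 20) = Mul(Rational(-134, 9), 20) = Rational(-2680, 9)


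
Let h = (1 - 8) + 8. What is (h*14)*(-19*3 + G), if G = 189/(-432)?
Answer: -6433/8 ≈ -804.13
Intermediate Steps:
h = 1 (h = -7 + 8 = 1)
G = -7/16 (G = 189*(-1/432) = -7/16 ≈ -0.43750)
(h*14)*(-19*3 + G) = (1*14)*(-19*3 - 7/16) = 14*(-57 - 7/16) = 14*(-919/16) = -6433/8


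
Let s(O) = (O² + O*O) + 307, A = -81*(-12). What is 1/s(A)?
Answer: 1/1889875 ≈ 5.2914e-7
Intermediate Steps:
A = 972
s(O) = 307 + 2*O² (s(O) = (O² + O²) + 307 = 2*O² + 307 = 307 + 2*O²)
1/s(A) = 1/(307 + 2*972²) = 1/(307 + 2*944784) = 1/(307 + 1889568) = 1/1889875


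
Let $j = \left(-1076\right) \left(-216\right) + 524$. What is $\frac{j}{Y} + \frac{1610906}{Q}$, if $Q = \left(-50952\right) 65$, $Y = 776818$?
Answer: $- \frac{10907078407}{58471090860} \approx -0.18654$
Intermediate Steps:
$Q = -3311880$
$j = 232940$ ($j = 232416 + 524 = 232940$)
$\frac{j}{Y} + \frac{1610906}{Q} = \frac{232940}{776818} + \frac{1610906}{-3311880} = 232940 \cdot \frac{1}{776818} + 1610906 \left(- \frac{1}{3311880}\right) = \frac{116470}{388409} - \frac{73223}{150540} = - \frac{10907078407}{58471090860}$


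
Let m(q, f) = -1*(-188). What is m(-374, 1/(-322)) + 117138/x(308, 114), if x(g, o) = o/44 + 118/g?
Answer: 9062678/229 ≈ 39575.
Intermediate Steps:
m(q, f) = 188
x(g, o) = 118/g + o/44 (x(g, o) = o*(1/44) + 118/g = o/44 + 118/g = 118/g + o/44)
m(-374, 1/(-322)) + 117138/x(308, 114) = 188 + 117138/(118/308 + (1/44)*114) = 188 + 117138/(118*(1/308) + 57/22) = 188 + 117138/(59/154 + 57/22) = 188 + 117138/(229/77) = 188 + 117138*(77/229) = 188 + 9019626/229 = 9062678/229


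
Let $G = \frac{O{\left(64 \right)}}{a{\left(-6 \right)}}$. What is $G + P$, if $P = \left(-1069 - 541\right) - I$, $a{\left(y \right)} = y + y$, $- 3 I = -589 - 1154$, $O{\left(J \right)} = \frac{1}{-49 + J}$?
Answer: $- \frac{394381}{180} \approx -2191.0$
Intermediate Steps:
$I = 581$ ($I = - \frac{-589 - 1154}{3} = \left(- \frac{1}{3}\right) \left(-1743\right) = 581$)
$a{\left(y \right)} = 2 y$
$P = -2191$ ($P = \left(-1069 - 541\right) - 581 = -1610 - 581 = -2191$)
$G = - \frac{1}{180}$ ($G = \frac{1}{\left(-49 + 64\right) 2 \left(-6\right)} = \frac{1}{15 \left(-12\right)} = \frac{1}{15} \left(- \frac{1}{12}\right) = - \frac{1}{180} \approx -0.0055556$)
$G + P = - \frac{1}{180} - 2191 = - \frac{394381}{180}$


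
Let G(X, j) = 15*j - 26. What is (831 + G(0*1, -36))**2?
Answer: 70225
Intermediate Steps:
G(X, j) = -26 + 15*j
(831 + G(0*1, -36))**2 = (831 + (-26 + 15*(-36)))**2 = (831 + (-26 - 540))**2 = (831 - 566)**2 = 265**2 = 70225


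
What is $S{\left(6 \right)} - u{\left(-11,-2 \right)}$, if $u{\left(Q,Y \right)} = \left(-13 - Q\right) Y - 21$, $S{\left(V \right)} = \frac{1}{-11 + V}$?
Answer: $\frac{84}{5} \approx 16.8$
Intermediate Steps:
$u{\left(Q,Y \right)} = -21 + Y \left(-13 - Q\right)$ ($u{\left(Q,Y \right)} = Y \left(-13 - Q\right) - 21 = -21 + Y \left(-13 - Q\right)$)
$S{\left(6 \right)} - u{\left(-11,-2 \right)} = \frac{1}{-11 + 6} - \left(-21 - -26 - \left(-11\right) \left(-2\right)\right) = \frac{1}{-5} - \left(-21 + 26 - 22\right) = - \frac{1}{5} - -17 = - \frac{1}{5} + 17 = \frac{84}{5}$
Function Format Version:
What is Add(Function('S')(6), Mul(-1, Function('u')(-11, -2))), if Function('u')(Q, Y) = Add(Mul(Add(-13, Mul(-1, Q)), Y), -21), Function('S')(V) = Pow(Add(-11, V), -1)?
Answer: Rational(84, 5) ≈ 16.800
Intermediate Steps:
Function('u')(Q, Y) = Add(-21, Mul(Y, Add(-13, Mul(-1, Q)))) (Function('u')(Q, Y) = Add(Mul(Y, Add(-13, Mul(-1, Q))), -21) = Add(-21, Mul(Y, Add(-13, Mul(-1, Q)))))
Add(Function('S')(6), Mul(-1, Function('u')(-11, -2))) = Add(Pow(Add(-11, 6), -1), Mul(-1, Add(-21, Mul(-13, -2), Mul(-1, -11, -2)))) = Add(Pow(-5, -1), Mul(-1, Add(-21, 26, -22))) = Add(Rational(-1, 5), Mul(-1, -17)) = Add(Rational(-1, 5), 17) = Rational(84, 5)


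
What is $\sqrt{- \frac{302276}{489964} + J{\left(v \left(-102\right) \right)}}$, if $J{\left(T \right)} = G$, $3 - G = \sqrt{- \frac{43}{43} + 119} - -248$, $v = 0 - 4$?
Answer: $\frac{\sqrt{-3685247567224 - 15004045081 \sqrt{118}}}{122491} \approx 16.015 i$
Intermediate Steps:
$v = -4$ ($v = 0 - 4 = -4$)
$G = -245 - \sqrt{118}$ ($G = 3 - \left(\sqrt{- \frac{43}{43} + 119} - -248\right) = 3 - \left(\sqrt{\left(-43\right) \frac{1}{43} + 119} + 248\right) = 3 - \left(\sqrt{-1 + 119} + 248\right) = 3 - \left(\sqrt{118} + 248\right) = 3 - \left(248 + \sqrt{118}\right) = -245 - \sqrt{118} \approx -255.86$)
$J{\left(T \right)} = -245 - \sqrt{118}$
$\sqrt{- \frac{302276}{489964} + J{\left(v \left(-102\right) \right)}} = \sqrt{- \frac{302276}{489964} - \left(245 + \sqrt{118}\right)} = \sqrt{\left(-302276\right) \frac{1}{489964} - \left(245 + \sqrt{118}\right)} = \sqrt{- \frac{75569}{122491} - \left(245 + \sqrt{118}\right)} = \sqrt{- \frac{30085864}{122491} - \sqrt{118}}$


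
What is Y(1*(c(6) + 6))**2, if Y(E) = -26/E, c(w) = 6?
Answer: 169/36 ≈ 4.6944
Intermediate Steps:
Y(1*(c(6) + 6))**2 = (-26/(6 + 6))**2 = (-26/(1*12))**2 = (-26/12)**2 = (-26*1/12)**2 = (-13/6)**2 = 169/36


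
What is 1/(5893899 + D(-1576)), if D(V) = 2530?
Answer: 1/5896429 ≈ 1.6959e-7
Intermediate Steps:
1/(5893899 + D(-1576)) = 1/(5893899 + 2530) = 1/5896429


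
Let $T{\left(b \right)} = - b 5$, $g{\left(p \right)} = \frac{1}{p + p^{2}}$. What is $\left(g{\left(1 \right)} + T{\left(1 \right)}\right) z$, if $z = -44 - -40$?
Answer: $18$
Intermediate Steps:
$T{\left(b \right)} = - 5 b$
$z = -4$ ($z = -44 + 40 = -4$)
$\left(g{\left(1 \right)} + T{\left(1 \right)}\right) z = \left(\frac{1}{1 \left(1 + 1\right)} - 5\right) \left(-4\right) = \left(1 \cdot \frac{1}{2} - 5\right) \left(-4\right) = \left(\frac{1}{2} - 5\right) \left(-4\right) = \left(- \frac{9}{2}\right) \left(-4\right) = 18$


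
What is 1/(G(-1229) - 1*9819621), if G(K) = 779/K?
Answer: -1229/12068314988 ≈ -1.0184e-7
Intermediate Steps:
1/(G(-1229) - 1*9819621) = 1/(779/(-1229) - 1*9819621) = 1/(779*(-1/1229) - 9819621) = 1/(-779/1229 - 9819621) = 1/(-12068314988/1229) = -1229/12068314988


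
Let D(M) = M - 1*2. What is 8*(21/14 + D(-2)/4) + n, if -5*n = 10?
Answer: 2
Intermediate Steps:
n = -2 (n = -⅕*10 = -2)
D(M) = -2 + M (D(M) = M - 2 = -2 + M)
8*(21/14 + D(-2)/4) + n = 8*(21/14 + (-2 - 2)/4) - 2 = 8*(21*(1/14) - 4*¼) - 2 = 8*(3/2 - 1) - 2 = 8*(½) - 2 = 4 - 2 = 2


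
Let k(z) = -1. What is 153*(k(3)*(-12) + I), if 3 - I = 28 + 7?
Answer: -3060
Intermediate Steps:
I = -32 (I = 3 - (28 + 7) = 3 - 1*35 = 3 - 35 = -32)
153*(k(3)*(-12) + I) = 153*(-1*(-12) - 32) = 153*(12 - 32) = 153*(-20) = -3060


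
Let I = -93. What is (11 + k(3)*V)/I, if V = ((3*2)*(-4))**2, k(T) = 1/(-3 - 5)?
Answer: 61/93 ≈ 0.65591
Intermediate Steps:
k(T) = -1/8 (k(T) = 1/(-8) = -1/8)
V = 576 (V = (6*(-4))**2 = (-24)**2 = 576)
(11 + k(3)*V)/I = (11 - 1/8*576)/(-93) = (11 - 72)*(-1/93) = -61*(-1/93) = 61/93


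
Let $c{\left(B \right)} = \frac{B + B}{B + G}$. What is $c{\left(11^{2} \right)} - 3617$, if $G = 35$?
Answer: $- \frac{282005}{78} \approx -3615.4$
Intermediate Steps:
$c{\left(B \right)} = \frac{2 B}{35 + B}$ ($c{\left(B \right)} = \frac{B + B}{B + 35} = \frac{2 B}{35 + B}$)
$c{\left(11^{2} \right)} - 3617 = \frac{2 \cdot 11^{2}}{35 + 11^{2}} - 3617 = 2 \cdot 121 \frac{1}{35 + 121} - 3617 = 2 \cdot 121 \cdot \frac{1}{156} - 3617 = \frac{121}{78} - 3617 = - \frac{282005}{78}$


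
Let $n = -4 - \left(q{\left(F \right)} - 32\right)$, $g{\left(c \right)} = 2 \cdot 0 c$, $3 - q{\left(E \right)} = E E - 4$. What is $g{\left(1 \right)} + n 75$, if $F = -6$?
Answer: $4275$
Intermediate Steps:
$q{\left(E \right)} = 7 - E^{2}$ ($q{\left(E \right)} = 3 - \left(E E - 4\right) = 3 - \left(E^{2} - 4\right) = 3 - \left(-4 + E^{2}\right) = 7 - E^{2}$)
$g{\left(c \right)} = 0$ ($g{\left(c \right)} = 0 c = 0$)
$n = 57$ ($n = -4 - \left(\left(7 - \left(-6\right)^{2}\right) - 32\right) = -4 - \left(\left(7 - 36\right) - 32\right) = -4 - \left(-29 - 32\right) = -4 - -61 = -4 + 61 = 57$)
$g{\left(1 \right)} + n 75 = 0 + 57 \cdot 75 = 0 + 4275 = 4275$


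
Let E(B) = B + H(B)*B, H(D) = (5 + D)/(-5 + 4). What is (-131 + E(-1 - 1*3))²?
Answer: 17161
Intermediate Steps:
H(D) = -5 - D (H(D) = (5 + D)/(-1) = (5 + D)*(-1) = -5 - D)
E(B) = B + B*(-5 - B) (E(B) = B + (-5 - B)*B = B + B*(-5 - B))
(-131 + E(-1 - 1*3))² = (-131 - (-1 - 1*3)*(4 + (-1 - 1*3)))² = (-131 - (-1 - 3)*(4 + (-1 - 3)))² = (-131 - 1*(-4)*(4 - 4))² = (-131 - 1*(-4)*0)² = (-131 + 0)² = (-131)² = 17161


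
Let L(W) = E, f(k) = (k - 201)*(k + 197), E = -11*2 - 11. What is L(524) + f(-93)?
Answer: -30609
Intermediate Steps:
E = -33 (E = -22 - 11 = -33)
f(k) = (-201 + k)*(197 + k)
L(W) = -33
L(524) + f(-93) = -33 + (-39597 + (-93)² - 4*(-93)) = -33 + (-39597 + 8649 + 372) = -33 - 30576 = -30609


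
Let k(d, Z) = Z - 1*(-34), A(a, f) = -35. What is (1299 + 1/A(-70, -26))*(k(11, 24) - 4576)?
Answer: -205406352/35 ≈ -5.8688e+6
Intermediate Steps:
k(d, Z) = 34 + Z (k(d, Z) = Z + 34 = 34 + Z)
(1299 + 1/A(-70, -26))*(k(11, 24) - 4576) = (1299 + 1/(-35))*((34 + 24) - 4576) = (1299 - 1/35)*(58 - 4576) = (45464/35)*(-4518) = -205406352/35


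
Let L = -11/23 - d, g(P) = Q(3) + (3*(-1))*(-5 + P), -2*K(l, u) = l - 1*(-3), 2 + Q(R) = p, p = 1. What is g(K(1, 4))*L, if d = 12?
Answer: -5740/23 ≈ -249.57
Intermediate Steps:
Q(R) = -1 (Q(R) = -2 + 1 = -1)
K(l, u) = -3/2 - l/2 (K(l, u) = -(l - 1*(-3))/2 = -(l + 3)/2 = -(3 + l)/2 = -3/2 - l/2)
g(P) = 14 - 3*P (g(P) = -1 + (3*(-1))*(-5 + P) = -1 - 3*(-5 + P) = -1 + (15 - 3*P) = 14 - 3*P)
L = -287/23 (L = -11/23 - 1*12 = -11*1/23 - 12 = -11/23 - 12 = -287/23 ≈ -12.478)
g(K(1, 4))*L = (14 - 3*(-3/2 - ½*1))*(-287/23) = (14 - 3*(-3/2 - ½))*(-287/23) = (14 - 3*(-2))*(-287/23) = (14 + 6)*(-287/23) = 20*(-287/23) = -5740/23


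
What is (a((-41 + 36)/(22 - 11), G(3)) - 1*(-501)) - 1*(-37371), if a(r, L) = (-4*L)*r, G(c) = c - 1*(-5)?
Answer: 416752/11 ≈ 37887.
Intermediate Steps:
G(c) = 5 + c (G(c) = c + 5 = 5 + c)
a(r, L) = -4*L*r
(a((-41 + 36)/(22 - 11), G(3)) - 1*(-501)) - 1*(-37371) = (-4*(5 + 3)*(-41 + 36)/(22 - 11) - 1*(-501)) - 1*(-37371) = (-4*8*(-5/11) + 501) + 37371 = (160/11 + 501) + 37371 = 5671/11 + 37371 = 416752/11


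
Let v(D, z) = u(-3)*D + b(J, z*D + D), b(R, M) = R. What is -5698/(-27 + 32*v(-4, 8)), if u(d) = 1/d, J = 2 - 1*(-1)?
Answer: -17094/335 ≈ -51.027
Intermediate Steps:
J = 3 (J = 2 + 1 = 3)
u(d) = 1/d
v(D, z) = 3 - D/3 (v(D, z) = D/(-3) + 3 = -D/3 + 3 = 3 - D/3)
-5698/(-27 + 32*v(-4, 8)) = -5698/(-27 + 32*(3 - ⅓*(-4))) = -5698/(-27 + 32*(3 + 4/3)) = -5698/(-27 + 32*(13/3)) = -5698/(-27 + 416/3) = -5698/335/3 = -5698*3/335 = -17094/335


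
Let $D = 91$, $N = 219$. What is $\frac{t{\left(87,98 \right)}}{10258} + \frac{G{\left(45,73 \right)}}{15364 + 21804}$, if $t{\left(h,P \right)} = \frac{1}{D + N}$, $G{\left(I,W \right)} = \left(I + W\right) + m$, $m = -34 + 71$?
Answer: $\frac{5357979}{1284711920} \approx 0.0041706$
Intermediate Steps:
$m = 37$
$G{\left(I,W \right)} = 37 + I + W$ ($G{\left(I,W \right)} = \left(I + W\right) + 37 = 37 + I + W$)
$t{\left(h,P \right)} = \frac{1}{310}$ ($t{\left(h,P \right)} = \frac{1}{91 + 219} = \frac{1}{310}$)
$\frac{t{\left(87,98 \right)}}{10258} + \frac{G{\left(45,73 \right)}}{15364 + 21804} = \frac{1}{310 \cdot 10258} + \frac{37 + 45 + 73}{15364 + 21804} = \frac{1}{310} \cdot \frac{1}{10258} + \frac{155}{37168} = \frac{1}{3179980} + 155 \cdot \frac{1}{37168} = \frac{1}{3179980} + \frac{155}{37168} = \frac{5357979}{1284711920}$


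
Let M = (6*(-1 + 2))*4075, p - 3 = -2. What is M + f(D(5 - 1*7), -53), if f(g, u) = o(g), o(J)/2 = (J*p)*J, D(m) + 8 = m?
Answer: 24650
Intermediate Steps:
p = 1 (p = 3 - 2 = 1)
D(m) = -8 + m
o(J) = 2*J² (o(J) = 2*((J*1)*J) = 2*(J*J) = 2*J²)
f(g, u) = 2*g²
M = 24450 (M = (6*1)*4075 = 6*4075 = 24450)
M + f(D(5 - 1*7), -53) = 24450 + 2*(-8 + (5 - 1*7))² = 24450 + 2*(-8 + (5 - 7))² = 24450 + 2*(-8 - 2)² = 24450 + 2*(-10)² = 24450 + 2*100 = 24450 + 200 = 24650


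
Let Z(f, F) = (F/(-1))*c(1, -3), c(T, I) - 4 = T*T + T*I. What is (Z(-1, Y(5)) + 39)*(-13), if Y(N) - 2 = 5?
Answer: -325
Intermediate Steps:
Y(N) = 7 (Y(N) = 2 + 5 = 7)
c(T, I) = 4 + T² + I*T (c(T, I) = 4 + (T*T + T*I) = 4 + (T² + I*T) = 4 + T² + I*T)
Z(f, F) = -2*F (Z(f, F) = (F/(-1))*(4 + 1² - 3*1) = (F*(-1))*(4 + 1 - 3) = -F*2 = -2*F)
(Z(-1, Y(5)) + 39)*(-13) = (-2*7 + 39)*(-13) = (-14 + 39)*(-13) = 25*(-13) = -325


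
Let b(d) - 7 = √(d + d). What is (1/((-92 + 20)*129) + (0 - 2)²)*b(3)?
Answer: 260057/9288 + 37151*√6/9288 ≈ 37.797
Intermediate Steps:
b(d) = 7 + √2*√d (b(d) = 7 + √(d + d) = 7 + √(2*d) = 7 + √2*√d)
(1/((-92 + 20)*129) + (0 - 2)²)*b(3) = (1/((-92 + 20)*129) + (0 - 2)²)*(7 + √2*√3) = ((1/129)/(-72) + (-2)²)*(7 + √6) = (-1/72*1/129 + 4)*(7 + √6) = (-1/9288 + 4)*(7 + √6) = 37151*(7 + √6)/9288 = 260057/9288 + 37151*√6/9288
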